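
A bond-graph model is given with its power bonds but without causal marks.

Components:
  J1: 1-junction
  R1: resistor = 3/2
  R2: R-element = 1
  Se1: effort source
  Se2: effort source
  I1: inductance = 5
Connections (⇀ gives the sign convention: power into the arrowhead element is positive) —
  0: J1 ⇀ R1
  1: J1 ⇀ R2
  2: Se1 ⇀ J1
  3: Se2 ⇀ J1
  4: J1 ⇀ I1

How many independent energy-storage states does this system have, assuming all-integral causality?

bond 2 |J1  (Se1 (Se) sets effort on bond)
bond 3 |J1  (Se2 (Se) sets effort on bond)
bond 4 |I1  (I1 integral (f out))
bond 0 |J1  (common-f at J1 fixed by 4)
bond 1 |J1  (1-jn J1 has f-setter on 4)

1  (I1 all integral)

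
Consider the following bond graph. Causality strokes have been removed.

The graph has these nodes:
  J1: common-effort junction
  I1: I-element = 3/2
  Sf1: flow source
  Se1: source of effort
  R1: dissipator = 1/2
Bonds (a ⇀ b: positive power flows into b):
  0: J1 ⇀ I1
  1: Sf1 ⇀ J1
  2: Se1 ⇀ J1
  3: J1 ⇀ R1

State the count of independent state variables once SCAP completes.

1  (I1 all integral)

#1 stroke→Sf1  (source Sf1 imposes f)
#2 stroke→J1  (source Se1 imposes e)
#0 stroke→I1  (J1: bond 2 brought effort, rest push out)
#3 stroke→R1  (J1 effort already set via bond 2)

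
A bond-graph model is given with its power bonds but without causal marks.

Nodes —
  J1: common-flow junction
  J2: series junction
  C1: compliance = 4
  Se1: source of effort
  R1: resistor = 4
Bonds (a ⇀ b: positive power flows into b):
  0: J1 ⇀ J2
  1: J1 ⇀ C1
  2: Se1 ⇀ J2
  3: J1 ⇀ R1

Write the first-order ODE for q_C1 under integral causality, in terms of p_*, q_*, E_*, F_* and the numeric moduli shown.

#2 stroke at J2  (Se1 (Se) sets effort on bond)
#0 stroke at J1  (J2: last free bond brings flow in)
#1 stroke at J1  (C1 outputs effort q/C1)
#3 stroke at R1  (only one flow-in slot at J1)

dq_C1/dt = E_Se1/4 - q_C1/16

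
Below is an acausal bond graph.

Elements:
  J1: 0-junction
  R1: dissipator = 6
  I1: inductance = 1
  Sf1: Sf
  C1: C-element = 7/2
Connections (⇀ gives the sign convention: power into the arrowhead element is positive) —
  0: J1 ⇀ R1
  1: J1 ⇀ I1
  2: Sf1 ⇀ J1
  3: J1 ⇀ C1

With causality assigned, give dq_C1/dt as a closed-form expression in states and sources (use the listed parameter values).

bond 2 stroke→Sf1  (source Sf1 imposes f)
bond 1 stroke→I1  (I1: I, integral causality)
bond 3 stroke→J1  (C1: C, integral causality)
bond 0 stroke→R1  (0-jn J1 has e-setter on 3)

dq_C1/dt = F_Sf1 - p_I1 - q_C1/21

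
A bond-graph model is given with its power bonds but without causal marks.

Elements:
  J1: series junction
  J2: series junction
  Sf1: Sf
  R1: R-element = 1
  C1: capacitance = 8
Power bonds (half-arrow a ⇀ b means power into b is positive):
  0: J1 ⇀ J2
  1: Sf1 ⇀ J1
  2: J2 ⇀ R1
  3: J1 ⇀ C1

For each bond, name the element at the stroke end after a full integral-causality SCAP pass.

#0 |J1
#1 |Sf1
#2 |J2
#3 |J1

bond 1 →Sf1  (Sf1 (Sf) sets flow on bond)
bond 0 →J1  (J1: bond 1 brought flow, rest push out)
bond 3 →J1  (J1 flow already set via bond 1)
bond 2 →J2  (J2: bond 0 brought flow, rest push out)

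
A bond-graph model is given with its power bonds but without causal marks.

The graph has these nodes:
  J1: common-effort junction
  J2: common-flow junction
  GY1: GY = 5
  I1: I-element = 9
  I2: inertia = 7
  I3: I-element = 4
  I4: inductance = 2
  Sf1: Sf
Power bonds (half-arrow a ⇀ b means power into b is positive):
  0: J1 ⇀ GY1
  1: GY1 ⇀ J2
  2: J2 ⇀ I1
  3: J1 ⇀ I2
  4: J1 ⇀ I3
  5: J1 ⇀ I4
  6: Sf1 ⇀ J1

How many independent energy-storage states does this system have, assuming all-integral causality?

4  (I1, I2, I3, I4 all integral)

b6 |Sf1  (source Sf1 imposes f)
b2 |I1  (I1 outputs flow p/I1)
b1 |J2  (1-jn J2 has f-setter on 2)
b0 |J1  (GY1: gyrator matches bond 1)
b3 |I2  (J1 effort already set via bond 0)
b4 |I3  (J1 effort already set via bond 0)
b5 |I4  (0-jn J1 has e-setter on 0)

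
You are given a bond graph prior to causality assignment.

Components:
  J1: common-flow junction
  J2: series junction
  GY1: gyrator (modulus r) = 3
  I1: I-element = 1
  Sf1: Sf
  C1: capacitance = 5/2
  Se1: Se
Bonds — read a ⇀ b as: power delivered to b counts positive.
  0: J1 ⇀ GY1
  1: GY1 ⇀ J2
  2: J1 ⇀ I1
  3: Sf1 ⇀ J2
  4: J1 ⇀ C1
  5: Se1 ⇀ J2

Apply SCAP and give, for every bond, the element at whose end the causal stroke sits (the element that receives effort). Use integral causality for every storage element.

b0 →J1
b1 →J2
b2 →I1
b3 →Sf1
b4 →J1
b5 →J2

bond 3 →Sf1  (Sf1 (Sf) sets flow on bond)
bond 5 →J2  (source Se1 imposes e)
bond 1 →J2  (J2 flow already set via bond 3)
bond 0 →J1  (GY1: gyrator matches bond 1)
bond 2 →I1  (I1 outputs flow p/I1)
bond 4 →J1  (common-f at J1 fixed by 2)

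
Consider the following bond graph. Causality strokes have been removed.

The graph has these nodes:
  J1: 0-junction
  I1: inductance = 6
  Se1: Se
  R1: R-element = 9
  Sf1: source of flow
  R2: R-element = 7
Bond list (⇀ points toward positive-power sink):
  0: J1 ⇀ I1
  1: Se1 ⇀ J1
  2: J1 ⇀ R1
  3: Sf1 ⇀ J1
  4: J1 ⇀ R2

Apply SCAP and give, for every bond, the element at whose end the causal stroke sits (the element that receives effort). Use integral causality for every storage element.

bond 1 stroke at J1  (Se1 (Se) sets effort on bond)
bond 3 stroke at Sf1  (Sf1 (Sf) sets flow on bond)
bond 0 stroke at I1  (common-e at J1 fixed by 1)
bond 2 stroke at R1  (0-jn J1 has e-setter on 1)
bond 4 stroke at R2  (0-jn J1 has e-setter on 1)

#0 →I1
#1 →J1
#2 →R1
#3 →Sf1
#4 →R2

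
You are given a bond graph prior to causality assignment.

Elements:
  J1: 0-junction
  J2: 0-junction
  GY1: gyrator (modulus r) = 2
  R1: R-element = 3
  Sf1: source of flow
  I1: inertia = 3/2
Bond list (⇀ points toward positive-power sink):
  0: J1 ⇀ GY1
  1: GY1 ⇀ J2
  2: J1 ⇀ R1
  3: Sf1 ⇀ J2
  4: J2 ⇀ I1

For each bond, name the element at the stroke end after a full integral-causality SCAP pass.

bond 3 stroke→Sf1  (Sf1: flow source, stroke at near end)
bond 4 stroke→I1  (I1 integral (f out))
bond 1 stroke→J2  (closing 0-jn rule on J2)
bond 0 stroke→J1  (GY1 both-in/both-out from 1)
bond 2 stroke→R1  (J1 effort already set via bond 0)

#0 stroke→J1
#1 stroke→J2
#2 stroke→R1
#3 stroke→Sf1
#4 stroke→I1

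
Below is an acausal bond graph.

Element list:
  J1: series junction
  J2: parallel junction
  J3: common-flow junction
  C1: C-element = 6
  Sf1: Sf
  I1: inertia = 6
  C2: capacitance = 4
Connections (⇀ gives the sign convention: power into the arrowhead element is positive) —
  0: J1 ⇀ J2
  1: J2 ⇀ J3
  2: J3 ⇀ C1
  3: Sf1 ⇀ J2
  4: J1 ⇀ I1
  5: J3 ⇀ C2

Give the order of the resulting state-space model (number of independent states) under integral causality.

3  (C1, C2, I1 all integral)

#3 →Sf1  (Sf1 fixes flow; stroke at Sf1)
#2 →J3  (prefer integral on C1)
#4 →I1  (prefer integral on I1)
#0 →J1  (J1 flow already set via bond 4)
#1 →J2  (only one effort-in slot at J2)
#5 →J3  (J3: bond 1 brought flow, rest push out)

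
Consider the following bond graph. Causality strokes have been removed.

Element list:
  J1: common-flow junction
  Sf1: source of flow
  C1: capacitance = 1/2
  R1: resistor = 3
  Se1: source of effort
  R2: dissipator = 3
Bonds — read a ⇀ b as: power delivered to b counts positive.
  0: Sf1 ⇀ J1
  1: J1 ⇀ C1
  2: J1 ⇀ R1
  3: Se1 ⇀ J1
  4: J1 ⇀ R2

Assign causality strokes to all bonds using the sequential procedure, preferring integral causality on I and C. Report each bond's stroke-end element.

b0 |Sf1
b1 |J1
b2 |J1
b3 |J1
b4 |J1

#0 stroke at Sf1  (Sf1 (Sf) sets flow on bond)
#3 stroke at J1  (Se1 (Se) sets effort on bond)
#1 stroke at J1  (J1: bond 0 brought flow, rest push out)
#2 stroke at J1  (J1 flow already set via bond 0)
#4 stroke at J1  (common-f at J1 fixed by 0)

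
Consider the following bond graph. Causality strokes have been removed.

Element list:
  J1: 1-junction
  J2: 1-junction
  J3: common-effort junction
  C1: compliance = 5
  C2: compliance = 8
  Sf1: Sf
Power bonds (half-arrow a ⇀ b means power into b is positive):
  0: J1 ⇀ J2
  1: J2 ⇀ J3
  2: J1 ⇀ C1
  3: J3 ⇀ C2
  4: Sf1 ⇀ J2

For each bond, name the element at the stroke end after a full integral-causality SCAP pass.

#0 →J2
#1 →J2
#2 →J1
#3 →J3
#4 →Sf1

bond 4 stroke→Sf1  (Sf1: flow source, stroke at near end)
bond 0 stroke→J2  (1-jn J2 has f-setter on 4)
bond 1 stroke→J2  (1-jn J2 has f-setter on 4)
bond 3 stroke→J3  (closing 0-jn rule on J3)
bond 2 stroke→J1  (J1 flow already set via bond 0)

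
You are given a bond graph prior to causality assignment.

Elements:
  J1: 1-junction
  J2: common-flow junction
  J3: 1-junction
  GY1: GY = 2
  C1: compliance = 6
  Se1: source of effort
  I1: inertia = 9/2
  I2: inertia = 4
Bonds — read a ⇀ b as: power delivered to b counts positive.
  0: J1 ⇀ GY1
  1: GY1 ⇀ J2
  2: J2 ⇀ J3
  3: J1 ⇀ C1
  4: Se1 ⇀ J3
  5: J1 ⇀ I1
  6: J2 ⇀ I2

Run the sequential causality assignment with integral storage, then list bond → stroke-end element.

b4 →J3  (source Se1 imposes e)
b2 →J2  (J3 needs exactly one f-in)
b3 →J1  (C1: C, integral causality)
b5 →I1  (I1 integral (f out))
b0 →J1  (common-f at J1 fixed by 5)
b1 →J2  (through GY1, causality inverts; strokes same side of GY1)
b6 →I2  (only one flow-in slot at J2)

bond 0 →J1
bond 1 →J2
bond 2 →J2
bond 3 →J1
bond 4 →J3
bond 5 →I1
bond 6 →I2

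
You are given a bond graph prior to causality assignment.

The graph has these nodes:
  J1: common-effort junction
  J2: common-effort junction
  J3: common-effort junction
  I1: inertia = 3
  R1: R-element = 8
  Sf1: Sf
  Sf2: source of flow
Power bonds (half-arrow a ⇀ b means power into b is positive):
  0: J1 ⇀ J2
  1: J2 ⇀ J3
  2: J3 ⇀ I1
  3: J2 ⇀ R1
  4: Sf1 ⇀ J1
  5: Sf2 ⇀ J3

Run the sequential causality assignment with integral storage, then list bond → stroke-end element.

β4 |Sf1  (Sf1 (Sf) sets flow on bond)
β5 |Sf2  (Sf2 fixes flow; stroke at Sf2)
β0 |J1  (J1: last free bond brings effort in)
β2 |I1  (prefer integral on I1)
β1 |J3  (J3 needs exactly one e-in)
β3 |J2  (J2: last free bond brings effort in)

bond 0 |J1
bond 1 |J3
bond 2 |I1
bond 3 |J2
bond 4 |Sf1
bond 5 |Sf2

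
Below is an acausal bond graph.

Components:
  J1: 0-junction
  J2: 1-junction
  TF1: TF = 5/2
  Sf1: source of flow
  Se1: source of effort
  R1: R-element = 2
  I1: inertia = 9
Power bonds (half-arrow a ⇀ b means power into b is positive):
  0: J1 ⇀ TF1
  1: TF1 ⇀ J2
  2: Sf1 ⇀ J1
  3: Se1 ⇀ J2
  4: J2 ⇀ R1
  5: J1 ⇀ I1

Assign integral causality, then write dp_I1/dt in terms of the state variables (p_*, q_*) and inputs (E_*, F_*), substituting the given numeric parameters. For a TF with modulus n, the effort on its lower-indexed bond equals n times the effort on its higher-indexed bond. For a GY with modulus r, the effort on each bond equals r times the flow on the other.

dp_I1/dt = -5*E_Se1/2 + 25*F_Sf1/2 - 25*p_I1/18

β2 stroke at Sf1  (Sf1 (Sf) sets flow on bond)
β3 stroke at J2  (Se1: effort source, stroke at far end)
β5 stroke at I1  (prefer integral on I1)
β0 stroke at J1  (only one effort-in slot at J1)
β1 stroke at TF1  (TF1 one-in-one-out from 0)
β4 stroke at J2  (J2 flow already set via bond 1)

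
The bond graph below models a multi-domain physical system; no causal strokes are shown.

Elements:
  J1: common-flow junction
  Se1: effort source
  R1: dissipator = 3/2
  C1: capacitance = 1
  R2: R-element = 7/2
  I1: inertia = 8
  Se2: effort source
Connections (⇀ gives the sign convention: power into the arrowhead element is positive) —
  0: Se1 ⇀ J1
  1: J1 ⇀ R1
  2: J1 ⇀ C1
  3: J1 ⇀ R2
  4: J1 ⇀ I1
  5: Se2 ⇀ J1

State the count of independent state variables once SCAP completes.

β0 stroke at J1  (source Se1 imposes e)
β5 stroke at J1  (source Se2 imposes e)
β2 stroke at J1  (prefer integral on C1)
β4 stroke at I1  (I1: I, integral causality)
β1 stroke at J1  (common-f at J1 fixed by 4)
β3 stroke at J1  (J1 flow already set via bond 4)

2  (C1, I1 all integral)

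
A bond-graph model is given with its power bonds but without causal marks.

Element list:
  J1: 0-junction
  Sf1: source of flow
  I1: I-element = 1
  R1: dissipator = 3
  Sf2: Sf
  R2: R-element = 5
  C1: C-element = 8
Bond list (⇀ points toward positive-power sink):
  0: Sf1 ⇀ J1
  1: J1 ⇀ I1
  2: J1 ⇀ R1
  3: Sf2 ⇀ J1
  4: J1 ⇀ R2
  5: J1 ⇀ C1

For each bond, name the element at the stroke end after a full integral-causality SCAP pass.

bond 0 stroke at Sf1
bond 1 stroke at I1
bond 2 stroke at R1
bond 3 stroke at Sf2
bond 4 stroke at R2
bond 5 stroke at J1

#0 stroke at Sf1  (source Sf1 imposes f)
#3 stroke at Sf2  (Sf2 fixes flow; stroke at Sf2)
#1 stroke at I1  (I1 outputs flow p/I1)
#5 stroke at J1  (C1 integral (e out))
#2 stroke at R1  (J1 effort already set via bond 5)
#4 stroke at R2  (0-jn J1 has e-setter on 5)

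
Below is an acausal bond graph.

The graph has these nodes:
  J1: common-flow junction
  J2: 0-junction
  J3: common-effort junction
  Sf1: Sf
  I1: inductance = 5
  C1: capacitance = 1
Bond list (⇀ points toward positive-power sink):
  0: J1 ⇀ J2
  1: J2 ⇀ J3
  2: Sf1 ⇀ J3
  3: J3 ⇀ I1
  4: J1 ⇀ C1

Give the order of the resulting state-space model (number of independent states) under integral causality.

2  (C1, I1 all integral)

b2 →Sf1  (Sf1: flow source, stroke at near end)
b3 →I1  (I1: I, integral causality)
b1 →J3  (J3 needs exactly one e-in)
b0 →J2  (J2 needs exactly one e-in)
b4 →J1  (J1: bond 0 brought flow, rest push out)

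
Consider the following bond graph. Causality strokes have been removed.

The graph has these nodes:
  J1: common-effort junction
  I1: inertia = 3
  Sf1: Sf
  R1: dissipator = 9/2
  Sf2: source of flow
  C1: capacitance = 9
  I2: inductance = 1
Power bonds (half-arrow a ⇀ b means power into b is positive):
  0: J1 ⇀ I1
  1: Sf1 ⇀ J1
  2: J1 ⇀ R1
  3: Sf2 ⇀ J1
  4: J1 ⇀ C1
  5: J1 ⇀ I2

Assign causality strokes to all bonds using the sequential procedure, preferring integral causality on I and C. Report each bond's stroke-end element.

bond 0 |I1
bond 1 |Sf1
bond 2 |R1
bond 3 |Sf2
bond 4 |J1
bond 5 |I2

#1 |Sf1  (Sf1 (Sf) sets flow on bond)
#3 |Sf2  (source Sf2 imposes f)
#0 |I1  (prefer integral on I1)
#4 |J1  (prefer integral on C1)
#2 |R1  (common-e at J1 fixed by 4)
#5 |I2  (J1 effort already set via bond 4)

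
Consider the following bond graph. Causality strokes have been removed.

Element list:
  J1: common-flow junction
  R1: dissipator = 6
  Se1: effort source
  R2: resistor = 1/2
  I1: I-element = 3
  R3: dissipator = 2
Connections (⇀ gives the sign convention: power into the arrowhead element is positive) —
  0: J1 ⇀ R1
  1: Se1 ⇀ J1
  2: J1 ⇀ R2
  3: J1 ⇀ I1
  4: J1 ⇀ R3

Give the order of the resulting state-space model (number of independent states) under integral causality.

β1 stroke at J1  (Se1 fixes effort; stroke away)
β3 stroke at I1  (I1 outputs flow p/I1)
β0 stroke at J1  (1-jn J1 has f-setter on 3)
β2 stroke at J1  (1-jn J1 has f-setter on 3)
β4 stroke at J1  (common-f at J1 fixed by 3)

1  (I1 all integral)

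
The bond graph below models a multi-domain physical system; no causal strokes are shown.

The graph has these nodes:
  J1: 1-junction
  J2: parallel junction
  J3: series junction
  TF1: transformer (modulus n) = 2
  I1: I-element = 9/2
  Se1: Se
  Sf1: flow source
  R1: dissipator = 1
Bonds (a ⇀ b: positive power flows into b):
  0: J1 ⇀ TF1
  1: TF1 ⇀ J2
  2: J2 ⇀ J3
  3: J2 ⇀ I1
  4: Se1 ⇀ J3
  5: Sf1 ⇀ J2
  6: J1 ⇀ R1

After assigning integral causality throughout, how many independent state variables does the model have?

1  (I1 all integral)

bond 4 →J3  (Se1: effort source, stroke at far end)
bond 5 →Sf1  (Sf1 fixes flow; stroke at Sf1)
bond 2 →J2  (J3: last free bond brings flow in)
bond 1 →TF1  (common-e at J2 fixed by 2)
bond 3 →I1  (common-e at J2 fixed by 2)
bond 0 →J1  (TF1: transformer flips bond 1)
bond 6 →R1  (closing 1-jn rule on J1)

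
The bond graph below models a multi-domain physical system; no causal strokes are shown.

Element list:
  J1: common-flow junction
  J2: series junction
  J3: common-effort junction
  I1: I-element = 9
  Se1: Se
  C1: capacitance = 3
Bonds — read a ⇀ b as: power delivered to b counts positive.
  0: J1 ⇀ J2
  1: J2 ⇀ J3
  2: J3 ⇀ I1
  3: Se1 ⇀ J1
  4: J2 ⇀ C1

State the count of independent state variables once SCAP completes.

bond 3 |J1  (Se1: effort source, stroke at far end)
bond 0 |J2  (only one flow-in slot at J1)
bond 2 |I1  (I1 integral (f out))
bond 1 |J3  (only one effort-in slot at J3)
bond 4 |J2  (J2: bond 1 brought flow, rest push out)

2  (C1, I1 all integral)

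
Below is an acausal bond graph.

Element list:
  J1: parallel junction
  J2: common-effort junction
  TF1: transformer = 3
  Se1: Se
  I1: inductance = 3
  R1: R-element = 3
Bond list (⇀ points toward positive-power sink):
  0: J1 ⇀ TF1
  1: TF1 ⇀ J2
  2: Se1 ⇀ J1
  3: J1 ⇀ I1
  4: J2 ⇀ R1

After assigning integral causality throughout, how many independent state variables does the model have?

1  (I1 all integral)

b2 stroke at J1  (Se1 (Se) sets effort on bond)
b0 stroke at TF1  (J1 effort already set via bond 2)
b3 stroke at I1  (J1 effort already set via bond 2)
b1 stroke at J2  (through TF1, causality passes straight; one stroke at TF1)
b4 stroke at R1  (0-jn J2 has e-setter on 1)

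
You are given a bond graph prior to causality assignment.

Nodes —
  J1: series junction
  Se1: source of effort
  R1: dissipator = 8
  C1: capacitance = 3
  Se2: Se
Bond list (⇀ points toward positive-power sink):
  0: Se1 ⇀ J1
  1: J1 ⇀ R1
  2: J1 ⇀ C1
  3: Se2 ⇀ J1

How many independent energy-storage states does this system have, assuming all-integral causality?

1  (C1 all integral)

β0 |J1  (Se1: effort source, stroke at far end)
β3 |J1  (Se2: effort source, stroke at far end)
β2 |J1  (prefer integral on C1)
β1 |R1  (J1: last free bond brings flow in)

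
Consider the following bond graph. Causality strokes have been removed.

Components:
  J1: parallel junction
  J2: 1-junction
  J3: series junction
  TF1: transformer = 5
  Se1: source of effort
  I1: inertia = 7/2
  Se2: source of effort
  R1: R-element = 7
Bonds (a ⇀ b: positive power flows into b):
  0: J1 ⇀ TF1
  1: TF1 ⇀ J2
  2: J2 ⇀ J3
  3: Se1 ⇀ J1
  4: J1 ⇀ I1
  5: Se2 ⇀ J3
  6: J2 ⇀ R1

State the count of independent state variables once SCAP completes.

bond 3 stroke at J1  (source Se1 imposes e)
bond 5 stroke at J3  (source Se2 imposes e)
bond 0 stroke at TF1  (J1 effort already set via bond 3)
bond 4 stroke at I1  (J1: bond 3 brought effort, rest push out)
bond 2 stroke at J2  (closing 1-jn rule on J3)
bond 1 stroke at J2  (TF TF1: opposite of bond 0)
bond 6 stroke at R1  (J2: last free bond brings flow in)

1  (I1 all integral)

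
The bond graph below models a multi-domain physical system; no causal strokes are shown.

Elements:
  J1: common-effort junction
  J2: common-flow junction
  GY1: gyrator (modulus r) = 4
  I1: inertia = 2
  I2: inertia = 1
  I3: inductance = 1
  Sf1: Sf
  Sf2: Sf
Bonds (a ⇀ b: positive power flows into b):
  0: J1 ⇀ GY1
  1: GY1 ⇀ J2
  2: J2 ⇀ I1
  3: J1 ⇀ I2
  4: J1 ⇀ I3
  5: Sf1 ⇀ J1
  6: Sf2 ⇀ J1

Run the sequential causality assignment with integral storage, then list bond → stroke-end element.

β5 stroke at Sf1  (Sf1: flow source, stroke at near end)
β6 stroke at Sf2  (Sf2 fixes flow; stroke at Sf2)
β2 stroke at I1  (I1: I, integral causality)
β1 stroke at J2  (J2 flow already set via bond 2)
β0 stroke at J1  (through GY1, causality inverts; strokes same side of GY1)
β3 stroke at I2  (0-jn J1 has e-setter on 0)
β4 stroke at I3  (common-e at J1 fixed by 0)

#0 stroke at J1
#1 stroke at J2
#2 stroke at I1
#3 stroke at I2
#4 stroke at I3
#5 stroke at Sf1
#6 stroke at Sf2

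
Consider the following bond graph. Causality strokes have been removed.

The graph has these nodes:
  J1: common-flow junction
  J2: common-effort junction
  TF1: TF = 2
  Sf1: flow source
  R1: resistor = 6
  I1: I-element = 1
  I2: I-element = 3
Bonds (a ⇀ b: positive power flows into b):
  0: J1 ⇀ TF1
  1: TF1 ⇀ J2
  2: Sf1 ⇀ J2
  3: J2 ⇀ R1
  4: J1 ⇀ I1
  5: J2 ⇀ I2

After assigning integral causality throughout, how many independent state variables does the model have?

2  (I1, I2 all integral)

b2 →Sf1  (Sf1 (Sf) sets flow on bond)
b4 →I1  (I1 outputs flow p/I1)
b0 →J1  (J1 flow already set via bond 4)
b1 →TF1  (TF TF1: opposite of bond 0)
b5 →I2  (I2 outputs flow p/I2)
b3 →J2  (only one effort-in slot at J2)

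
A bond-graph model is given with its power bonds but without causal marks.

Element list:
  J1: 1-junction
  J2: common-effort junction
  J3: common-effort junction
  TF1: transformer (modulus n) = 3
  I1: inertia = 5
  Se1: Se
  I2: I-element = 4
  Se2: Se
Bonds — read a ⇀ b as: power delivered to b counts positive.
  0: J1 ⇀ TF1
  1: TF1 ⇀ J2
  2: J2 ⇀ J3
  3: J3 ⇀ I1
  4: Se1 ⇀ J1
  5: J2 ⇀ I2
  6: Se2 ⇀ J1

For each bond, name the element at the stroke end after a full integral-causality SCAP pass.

bond 0 |TF1
bond 1 |J2
bond 2 |J3
bond 3 |I1
bond 4 |J1
bond 5 |I2
bond 6 |J1

b4 stroke→J1  (Se1 fixes effort; stroke away)
b6 stroke→J1  (source Se2 imposes e)
b0 stroke→TF1  (only one flow-in slot at J1)
b1 stroke→J2  (through TF1, causality passes straight; one stroke at TF1)
b2 stroke→J3  (J2: bond 1 brought effort, rest push out)
b5 stroke→I2  (0-jn J2 has e-setter on 1)
b3 stroke→I1  (J3: bond 2 brought effort, rest push out)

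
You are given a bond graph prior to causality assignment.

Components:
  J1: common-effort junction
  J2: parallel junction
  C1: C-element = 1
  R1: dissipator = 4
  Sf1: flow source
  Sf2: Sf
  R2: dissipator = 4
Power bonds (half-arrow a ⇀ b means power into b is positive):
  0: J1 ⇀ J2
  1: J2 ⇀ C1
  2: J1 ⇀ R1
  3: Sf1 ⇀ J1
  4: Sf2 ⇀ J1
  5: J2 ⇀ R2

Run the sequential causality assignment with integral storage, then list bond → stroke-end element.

β3 |Sf1  (Sf1: flow source, stroke at near end)
β4 |Sf2  (source Sf2 imposes f)
β1 |J2  (C1 integral (e out))
β0 |J1  (J2: bond 1 brought effort, rest push out)
β5 |R2  (J2: bond 1 brought effort, rest push out)
β2 |R1  (J1 effort already set via bond 0)

b0 stroke at J1
b1 stroke at J2
b2 stroke at R1
b3 stroke at Sf1
b4 stroke at Sf2
b5 stroke at R2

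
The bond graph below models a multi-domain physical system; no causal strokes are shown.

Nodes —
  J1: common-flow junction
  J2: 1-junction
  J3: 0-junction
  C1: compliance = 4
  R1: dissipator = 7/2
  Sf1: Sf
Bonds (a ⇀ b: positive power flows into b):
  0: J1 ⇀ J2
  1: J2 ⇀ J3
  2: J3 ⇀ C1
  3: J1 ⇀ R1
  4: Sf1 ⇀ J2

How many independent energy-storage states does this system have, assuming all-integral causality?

1  (C1 all integral)

β4 stroke→Sf1  (source Sf1 imposes f)
β0 stroke→J2  (1-jn J2 has f-setter on 4)
β1 stroke→J2  (common-f at J2 fixed by 4)
β2 stroke→J3  (J3: last free bond brings effort in)
β3 stroke→J1  (common-f at J1 fixed by 0)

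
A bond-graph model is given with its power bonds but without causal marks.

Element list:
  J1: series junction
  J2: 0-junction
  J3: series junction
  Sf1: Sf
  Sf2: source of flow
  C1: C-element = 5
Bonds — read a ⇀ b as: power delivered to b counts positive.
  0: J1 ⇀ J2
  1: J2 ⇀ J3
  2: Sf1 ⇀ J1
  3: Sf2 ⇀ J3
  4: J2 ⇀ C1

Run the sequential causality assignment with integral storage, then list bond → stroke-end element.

β0 →J1
β1 →J3
β2 →Sf1
β3 →Sf2
β4 →J2

bond 2 stroke→Sf1  (source Sf1 imposes f)
bond 3 stroke→Sf2  (Sf2 (Sf) sets flow on bond)
bond 0 stroke→J1  (J1: bond 2 brought flow, rest push out)
bond 1 stroke→J3  (J3: bond 3 brought flow, rest push out)
bond 4 stroke→J2  (J2: last free bond brings effort in)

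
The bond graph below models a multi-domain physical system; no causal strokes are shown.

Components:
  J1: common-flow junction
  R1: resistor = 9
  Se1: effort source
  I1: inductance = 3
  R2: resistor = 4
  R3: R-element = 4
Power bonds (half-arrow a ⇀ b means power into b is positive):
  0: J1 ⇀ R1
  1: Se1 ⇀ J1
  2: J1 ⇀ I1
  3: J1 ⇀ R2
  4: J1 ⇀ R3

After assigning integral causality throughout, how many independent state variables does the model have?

b1 stroke at J1  (source Se1 imposes e)
b2 stroke at I1  (prefer integral on I1)
b0 stroke at J1  (J1 flow already set via bond 2)
b3 stroke at J1  (1-jn J1 has f-setter on 2)
b4 stroke at J1  (J1: bond 2 brought flow, rest push out)

1  (I1 all integral)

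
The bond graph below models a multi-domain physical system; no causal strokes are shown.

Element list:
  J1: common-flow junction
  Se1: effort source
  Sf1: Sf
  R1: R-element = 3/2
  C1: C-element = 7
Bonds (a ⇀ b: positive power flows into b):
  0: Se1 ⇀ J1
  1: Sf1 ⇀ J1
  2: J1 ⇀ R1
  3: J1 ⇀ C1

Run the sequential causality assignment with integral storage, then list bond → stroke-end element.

bond 0 |J1  (Se1 fixes effort; stroke away)
bond 1 |Sf1  (Sf1: flow source, stroke at near end)
bond 2 |J1  (J1: bond 1 brought flow, rest push out)
bond 3 |J1  (J1: bond 1 brought flow, rest push out)

b0 →J1
b1 →Sf1
b2 →J1
b3 →J1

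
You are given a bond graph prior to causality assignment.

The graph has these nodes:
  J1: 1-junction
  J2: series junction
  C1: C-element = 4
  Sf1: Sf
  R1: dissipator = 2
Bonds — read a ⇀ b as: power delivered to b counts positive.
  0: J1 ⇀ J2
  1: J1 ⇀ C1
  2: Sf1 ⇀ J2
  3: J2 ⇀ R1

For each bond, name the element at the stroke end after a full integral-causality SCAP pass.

bond 2 |Sf1  (source Sf1 imposes f)
bond 0 |J2  (common-f at J2 fixed by 2)
bond 3 |J2  (1-jn J2 has f-setter on 2)
bond 1 |J1  (common-f at J1 fixed by 0)

#0 stroke→J2
#1 stroke→J1
#2 stroke→Sf1
#3 stroke→J2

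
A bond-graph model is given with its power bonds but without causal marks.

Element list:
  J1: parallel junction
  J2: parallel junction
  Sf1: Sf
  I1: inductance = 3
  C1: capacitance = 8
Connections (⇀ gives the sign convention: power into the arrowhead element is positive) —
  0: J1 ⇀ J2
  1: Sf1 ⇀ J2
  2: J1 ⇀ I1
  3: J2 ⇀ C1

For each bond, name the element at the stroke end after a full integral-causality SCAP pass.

bond 0 stroke→J1
bond 1 stroke→Sf1
bond 2 stroke→I1
bond 3 stroke→J2

b1 →Sf1  (Sf1: flow source, stroke at near end)
b2 →I1  (I1 outputs flow p/I1)
b0 →J1  (closing 0-jn rule on J1)
b3 →J2  (J2: last free bond brings effort in)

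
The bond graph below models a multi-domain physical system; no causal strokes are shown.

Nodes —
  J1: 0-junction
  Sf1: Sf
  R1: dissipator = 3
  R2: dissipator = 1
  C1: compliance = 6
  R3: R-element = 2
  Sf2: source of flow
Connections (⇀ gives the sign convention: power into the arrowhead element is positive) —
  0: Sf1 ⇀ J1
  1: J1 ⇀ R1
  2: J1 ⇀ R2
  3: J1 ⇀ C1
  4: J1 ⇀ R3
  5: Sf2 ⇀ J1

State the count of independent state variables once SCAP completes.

1  (C1 all integral)

bond 0 |Sf1  (Sf1: flow source, stroke at near end)
bond 5 |Sf2  (Sf2 (Sf) sets flow on bond)
bond 3 |J1  (C1 integral (e out))
bond 1 |R1  (common-e at J1 fixed by 3)
bond 2 |R2  (J1 effort already set via bond 3)
bond 4 |R3  (J1: bond 3 brought effort, rest push out)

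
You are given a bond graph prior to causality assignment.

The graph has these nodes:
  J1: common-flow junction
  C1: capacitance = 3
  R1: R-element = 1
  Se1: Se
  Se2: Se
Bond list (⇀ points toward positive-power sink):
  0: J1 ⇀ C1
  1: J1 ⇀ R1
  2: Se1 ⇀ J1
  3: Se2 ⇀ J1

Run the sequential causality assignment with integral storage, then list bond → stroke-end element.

b2 stroke at J1  (Se1 (Se) sets effort on bond)
b3 stroke at J1  (Se2 (Se) sets effort on bond)
b0 stroke at J1  (C1 outputs effort q/C1)
b1 stroke at R1  (closing 1-jn rule on J1)

b0 |J1
b1 |R1
b2 |J1
b3 |J1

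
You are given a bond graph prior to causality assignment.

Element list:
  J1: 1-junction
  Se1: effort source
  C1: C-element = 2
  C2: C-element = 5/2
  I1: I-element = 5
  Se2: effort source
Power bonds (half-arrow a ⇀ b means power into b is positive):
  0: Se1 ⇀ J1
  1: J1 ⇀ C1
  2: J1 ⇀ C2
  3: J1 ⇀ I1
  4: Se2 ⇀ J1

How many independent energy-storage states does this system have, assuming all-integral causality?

3  (C1, C2, I1 all integral)

b0 |J1  (Se1 (Se) sets effort on bond)
b4 |J1  (Se2 fixes effort; stroke away)
b1 |J1  (C1 outputs effort q/C1)
b2 |J1  (prefer integral on C2)
b3 |I1  (J1 needs exactly one f-in)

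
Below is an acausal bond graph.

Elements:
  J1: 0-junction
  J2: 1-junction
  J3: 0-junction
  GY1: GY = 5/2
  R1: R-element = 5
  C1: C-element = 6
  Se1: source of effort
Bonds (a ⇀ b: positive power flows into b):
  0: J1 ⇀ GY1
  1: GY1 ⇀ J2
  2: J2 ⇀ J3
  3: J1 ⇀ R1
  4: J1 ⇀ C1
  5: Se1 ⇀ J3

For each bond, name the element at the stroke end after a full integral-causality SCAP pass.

b0 |GY1
b1 |GY1
b2 |J2
b3 |R1
b4 |J1
b5 |J3

#5 →J3  (Se1: effort source, stroke at far end)
#2 →J2  (0-jn J3 has e-setter on 5)
#1 →GY1  (only one flow-in slot at J2)
#0 →GY1  (GY1 both-in/both-out from 1)
#4 →J1  (prefer integral on C1)
#3 →R1  (J1: bond 4 brought effort, rest push out)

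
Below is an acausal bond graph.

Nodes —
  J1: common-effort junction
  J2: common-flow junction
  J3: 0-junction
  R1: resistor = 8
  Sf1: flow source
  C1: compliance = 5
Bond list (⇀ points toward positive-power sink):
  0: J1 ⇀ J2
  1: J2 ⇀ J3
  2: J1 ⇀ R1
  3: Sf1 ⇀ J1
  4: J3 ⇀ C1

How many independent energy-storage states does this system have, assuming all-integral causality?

1  (C1 all integral)

β3 stroke→Sf1  (Sf1 (Sf) sets flow on bond)
β4 stroke→J3  (C1 outputs effort q/C1)
β1 stroke→J2  (common-e at J3 fixed by 4)
β0 stroke→J1  (closing 1-jn rule on J2)
β2 stroke→R1  (common-e at J1 fixed by 0)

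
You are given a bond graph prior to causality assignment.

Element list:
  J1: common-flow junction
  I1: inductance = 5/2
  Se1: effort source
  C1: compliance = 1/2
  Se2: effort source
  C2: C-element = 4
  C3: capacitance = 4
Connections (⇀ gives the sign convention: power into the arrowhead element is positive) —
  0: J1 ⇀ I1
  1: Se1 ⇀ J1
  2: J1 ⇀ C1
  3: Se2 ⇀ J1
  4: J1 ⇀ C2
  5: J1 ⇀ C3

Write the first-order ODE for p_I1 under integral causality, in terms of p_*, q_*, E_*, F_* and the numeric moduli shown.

dp_I1/dt = E_Se1 + E_Se2 - 2*q_C1 - q_C2/4 - q_C3/4

bond 1 →J1  (Se1 fixes effort; stroke away)
bond 3 →J1  (Se2: effort source, stroke at far end)
bond 0 →I1  (prefer integral on I1)
bond 2 →J1  (common-f at J1 fixed by 0)
bond 4 →J1  (J1 flow already set via bond 0)
bond 5 →J1  (common-f at J1 fixed by 0)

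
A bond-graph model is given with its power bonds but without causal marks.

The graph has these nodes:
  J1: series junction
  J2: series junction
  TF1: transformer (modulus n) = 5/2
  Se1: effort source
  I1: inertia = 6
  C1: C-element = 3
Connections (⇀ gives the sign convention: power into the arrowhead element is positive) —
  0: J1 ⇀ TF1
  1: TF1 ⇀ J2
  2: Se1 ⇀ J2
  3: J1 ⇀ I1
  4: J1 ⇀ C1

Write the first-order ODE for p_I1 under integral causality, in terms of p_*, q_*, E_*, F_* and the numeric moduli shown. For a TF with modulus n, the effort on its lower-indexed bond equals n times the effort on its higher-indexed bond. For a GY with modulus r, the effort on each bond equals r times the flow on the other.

dp_I1/dt = 5*E_Se1/2 - q_C1/3

bond 2 |J2  (Se1 (Se) sets effort on bond)
bond 1 |TF1  (J2 needs exactly one f-in)
bond 0 |J1  (TF TF1: opposite of bond 1)
bond 3 |I1  (I1: I, integral causality)
bond 4 |J1  (common-f at J1 fixed by 3)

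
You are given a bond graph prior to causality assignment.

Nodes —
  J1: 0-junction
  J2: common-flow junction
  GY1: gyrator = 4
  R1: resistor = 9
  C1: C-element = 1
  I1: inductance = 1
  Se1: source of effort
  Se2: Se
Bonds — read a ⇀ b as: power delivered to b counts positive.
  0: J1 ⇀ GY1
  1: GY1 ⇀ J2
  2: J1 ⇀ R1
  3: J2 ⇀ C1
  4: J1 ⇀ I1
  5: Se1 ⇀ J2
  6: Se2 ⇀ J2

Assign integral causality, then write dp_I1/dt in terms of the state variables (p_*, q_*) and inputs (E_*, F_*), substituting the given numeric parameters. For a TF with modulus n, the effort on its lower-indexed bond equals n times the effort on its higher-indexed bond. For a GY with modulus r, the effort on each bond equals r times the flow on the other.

b5 stroke→J2  (source Se1 imposes e)
b6 stroke→J2  (Se2: effort source, stroke at far end)
b3 stroke→J2  (prefer integral on C1)
b1 stroke→GY1  (closing 1-jn rule on J2)
b0 stroke→GY1  (through GY1, causality inverts; strokes same side of GY1)
b4 stroke→I1  (I1: I, integral causality)
b2 stroke→J1  (closing 0-jn rule on J1)

dp_I1/dt = 9*E_Se1/4 + 9*E_Se2/4 - 9*p_I1 - 9*q_C1/4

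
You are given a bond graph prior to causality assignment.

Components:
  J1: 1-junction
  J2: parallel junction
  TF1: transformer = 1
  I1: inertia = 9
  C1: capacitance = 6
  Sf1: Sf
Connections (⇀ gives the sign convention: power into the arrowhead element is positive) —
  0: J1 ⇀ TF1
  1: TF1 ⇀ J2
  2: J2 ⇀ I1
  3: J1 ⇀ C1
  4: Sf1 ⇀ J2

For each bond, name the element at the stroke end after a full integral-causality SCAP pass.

#4 stroke at Sf1  (Sf1 fixes flow; stroke at Sf1)
#2 stroke at I1  (I1 outputs flow p/I1)
#1 stroke at J2  (J2: last free bond brings effort in)
#0 stroke at TF1  (TF1 one-in-one-out from 1)
#3 stroke at J1  (1-jn J1 has f-setter on 0)

#0 stroke→TF1
#1 stroke→J2
#2 stroke→I1
#3 stroke→J1
#4 stroke→Sf1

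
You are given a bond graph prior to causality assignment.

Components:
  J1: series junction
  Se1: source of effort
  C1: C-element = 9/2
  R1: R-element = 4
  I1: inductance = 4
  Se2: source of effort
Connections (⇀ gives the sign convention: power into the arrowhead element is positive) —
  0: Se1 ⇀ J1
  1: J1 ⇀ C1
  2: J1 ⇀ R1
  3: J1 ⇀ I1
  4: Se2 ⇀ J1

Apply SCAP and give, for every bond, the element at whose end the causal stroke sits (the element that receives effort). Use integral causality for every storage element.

bond 0 stroke at J1
bond 1 stroke at J1
bond 2 stroke at J1
bond 3 stroke at I1
bond 4 stroke at J1

#0 →J1  (Se1 (Se) sets effort on bond)
#4 →J1  (Se2: effort source, stroke at far end)
#1 →J1  (C1 outputs effort q/C1)
#3 →I1  (I1: I, integral causality)
#2 →J1  (1-jn J1 has f-setter on 3)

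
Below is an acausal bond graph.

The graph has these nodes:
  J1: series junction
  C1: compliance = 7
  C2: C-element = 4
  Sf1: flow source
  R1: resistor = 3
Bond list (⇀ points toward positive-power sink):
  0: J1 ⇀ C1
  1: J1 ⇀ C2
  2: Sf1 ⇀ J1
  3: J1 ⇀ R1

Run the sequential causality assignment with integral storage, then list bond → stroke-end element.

β0 →J1
β1 →J1
β2 →Sf1
β3 →J1

bond 2 stroke→Sf1  (source Sf1 imposes f)
bond 0 stroke→J1  (common-f at J1 fixed by 2)
bond 1 stroke→J1  (J1: bond 2 brought flow, rest push out)
bond 3 stroke→J1  (J1 flow already set via bond 2)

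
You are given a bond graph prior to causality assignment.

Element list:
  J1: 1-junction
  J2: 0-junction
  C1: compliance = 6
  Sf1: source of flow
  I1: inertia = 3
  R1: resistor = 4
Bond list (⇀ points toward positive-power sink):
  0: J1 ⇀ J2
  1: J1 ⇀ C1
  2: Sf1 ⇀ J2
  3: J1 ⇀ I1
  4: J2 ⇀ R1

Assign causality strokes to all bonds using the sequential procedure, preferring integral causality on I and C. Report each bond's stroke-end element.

#2 stroke→Sf1  (Sf1: flow source, stroke at near end)
#1 stroke→J1  (prefer integral on C1)
#3 stroke→I1  (I1 integral (f out))
#0 stroke→J1  (J1 flow already set via bond 3)
#4 stroke→J2  (only one effort-in slot at J2)

β0 stroke at J1
β1 stroke at J1
β2 stroke at Sf1
β3 stroke at I1
β4 stroke at J2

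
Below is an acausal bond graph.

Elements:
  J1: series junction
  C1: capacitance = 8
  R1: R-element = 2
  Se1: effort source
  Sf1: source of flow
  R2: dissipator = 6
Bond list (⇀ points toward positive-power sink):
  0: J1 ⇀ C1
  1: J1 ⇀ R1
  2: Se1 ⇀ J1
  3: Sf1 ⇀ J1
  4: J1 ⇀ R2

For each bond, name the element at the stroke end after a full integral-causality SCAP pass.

β0 →J1
β1 →J1
β2 →J1
β3 →Sf1
β4 →J1

#2 |J1  (Se1: effort source, stroke at far end)
#3 |Sf1  (Sf1 fixes flow; stroke at Sf1)
#0 |J1  (J1: bond 3 brought flow, rest push out)
#1 |J1  (1-jn J1 has f-setter on 3)
#4 |J1  (1-jn J1 has f-setter on 3)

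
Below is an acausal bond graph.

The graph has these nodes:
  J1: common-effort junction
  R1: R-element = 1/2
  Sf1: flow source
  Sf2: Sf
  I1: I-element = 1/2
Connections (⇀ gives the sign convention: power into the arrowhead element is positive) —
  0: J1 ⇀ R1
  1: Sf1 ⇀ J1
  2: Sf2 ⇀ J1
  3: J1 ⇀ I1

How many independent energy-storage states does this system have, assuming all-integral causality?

β1 stroke at Sf1  (Sf1 fixes flow; stroke at Sf1)
β2 stroke at Sf2  (source Sf2 imposes f)
β3 stroke at I1  (I1 integral (f out))
β0 stroke at J1  (only one effort-in slot at J1)

1  (I1 all integral)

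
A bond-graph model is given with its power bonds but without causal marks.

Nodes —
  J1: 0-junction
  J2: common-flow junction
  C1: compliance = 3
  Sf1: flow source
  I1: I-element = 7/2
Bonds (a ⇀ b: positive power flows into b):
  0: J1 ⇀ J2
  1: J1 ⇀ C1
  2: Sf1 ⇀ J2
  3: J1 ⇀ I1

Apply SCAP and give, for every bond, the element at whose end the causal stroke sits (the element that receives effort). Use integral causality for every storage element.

b0 →J2
b1 →J1
b2 →Sf1
b3 →I1

bond 2 stroke→Sf1  (Sf1 (Sf) sets flow on bond)
bond 0 stroke→J2  (J2 flow already set via bond 2)
bond 1 stroke→J1  (prefer integral on C1)
bond 3 stroke→I1  (J1 effort already set via bond 1)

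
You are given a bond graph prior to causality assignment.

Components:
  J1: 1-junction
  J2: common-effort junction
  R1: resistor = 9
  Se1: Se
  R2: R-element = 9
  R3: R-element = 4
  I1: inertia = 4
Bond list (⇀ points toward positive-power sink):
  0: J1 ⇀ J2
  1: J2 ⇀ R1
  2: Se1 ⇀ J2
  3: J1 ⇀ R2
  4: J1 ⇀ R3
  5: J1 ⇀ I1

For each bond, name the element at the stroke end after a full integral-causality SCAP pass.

#2 →J2  (source Se1 imposes e)
#0 →J1  (common-e at J2 fixed by 2)
#1 →R1  (J2: bond 2 brought effort, rest push out)
#5 →I1  (prefer integral on I1)
#3 →J1  (1-jn J1 has f-setter on 5)
#4 →J1  (J1: bond 5 brought flow, rest push out)

β0 stroke→J1
β1 stroke→R1
β2 stroke→J2
β3 stroke→J1
β4 stroke→J1
β5 stroke→I1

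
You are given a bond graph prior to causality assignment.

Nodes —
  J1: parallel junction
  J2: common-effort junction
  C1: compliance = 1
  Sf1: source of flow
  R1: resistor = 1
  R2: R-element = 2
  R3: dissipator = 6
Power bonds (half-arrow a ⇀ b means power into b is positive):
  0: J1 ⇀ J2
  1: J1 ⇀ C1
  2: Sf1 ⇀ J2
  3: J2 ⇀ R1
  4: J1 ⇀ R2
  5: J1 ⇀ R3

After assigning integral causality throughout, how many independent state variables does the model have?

β2 stroke at Sf1  (Sf1: flow source, stroke at near end)
β1 stroke at J1  (prefer integral on C1)
β0 stroke at J2  (0-jn J1 has e-setter on 1)
β4 stroke at R2  (common-e at J1 fixed by 1)
β5 stroke at R3  (0-jn J1 has e-setter on 1)
β3 stroke at R1  (J2 effort already set via bond 0)

1  (C1 all integral)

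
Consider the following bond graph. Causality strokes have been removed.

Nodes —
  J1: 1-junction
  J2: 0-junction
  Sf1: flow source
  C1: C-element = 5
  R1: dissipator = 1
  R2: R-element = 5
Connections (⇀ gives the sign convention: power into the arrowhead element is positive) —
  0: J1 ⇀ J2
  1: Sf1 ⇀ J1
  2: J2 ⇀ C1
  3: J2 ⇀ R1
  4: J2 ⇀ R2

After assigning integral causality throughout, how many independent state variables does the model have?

β1 stroke→Sf1  (Sf1 fixes flow; stroke at Sf1)
β0 stroke→J1  (1-jn J1 has f-setter on 1)
β2 stroke→J2  (C1: C, integral causality)
β3 stroke→R1  (J2: bond 2 brought effort, rest push out)
β4 stroke→R2  (0-jn J2 has e-setter on 2)

1  (C1 all integral)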